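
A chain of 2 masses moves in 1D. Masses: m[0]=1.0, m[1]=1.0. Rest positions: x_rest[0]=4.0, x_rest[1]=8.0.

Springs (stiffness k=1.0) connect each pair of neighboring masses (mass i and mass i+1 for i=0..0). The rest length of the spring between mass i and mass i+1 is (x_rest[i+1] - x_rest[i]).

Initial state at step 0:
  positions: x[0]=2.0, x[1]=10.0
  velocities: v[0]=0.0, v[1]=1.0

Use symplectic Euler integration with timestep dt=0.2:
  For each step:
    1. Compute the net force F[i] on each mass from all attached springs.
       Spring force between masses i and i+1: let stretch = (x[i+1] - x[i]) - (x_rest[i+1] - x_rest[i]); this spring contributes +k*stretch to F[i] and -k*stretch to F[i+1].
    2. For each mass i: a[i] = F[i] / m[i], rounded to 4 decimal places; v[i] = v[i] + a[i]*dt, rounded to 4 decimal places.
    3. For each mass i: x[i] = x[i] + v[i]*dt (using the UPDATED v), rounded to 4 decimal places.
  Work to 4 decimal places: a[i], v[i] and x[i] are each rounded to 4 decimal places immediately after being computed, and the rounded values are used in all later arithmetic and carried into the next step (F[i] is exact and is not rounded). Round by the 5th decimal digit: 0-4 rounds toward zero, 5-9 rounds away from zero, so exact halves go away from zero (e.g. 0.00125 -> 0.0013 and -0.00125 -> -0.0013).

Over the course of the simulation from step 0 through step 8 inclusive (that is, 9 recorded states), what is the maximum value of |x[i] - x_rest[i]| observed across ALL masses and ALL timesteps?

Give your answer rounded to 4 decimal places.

Step 0: x=[2.0000 10.0000] v=[0.0000 1.0000]
Step 1: x=[2.1600 10.0400] v=[0.8000 0.2000]
Step 2: x=[2.4752 9.9248] v=[1.5760 -0.5760]
Step 3: x=[2.9284 9.6716] v=[2.2659 -1.2659]
Step 4: x=[3.4913 9.3087] v=[2.8145 -1.8145]
Step 5: x=[4.1269 8.8731] v=[3.1780 -2.1780]
Step 6: x=[4.7923 8.4077] v=[3.3272 -2.3272]
Step 7: x=[5.4424 7.9576] v=[3.2503 -2.2503]
Step 8: x=[6.0331 7.5669] v=[2.9533 -1.9533]
Max displacement = 2.0400

Answer: 2.0400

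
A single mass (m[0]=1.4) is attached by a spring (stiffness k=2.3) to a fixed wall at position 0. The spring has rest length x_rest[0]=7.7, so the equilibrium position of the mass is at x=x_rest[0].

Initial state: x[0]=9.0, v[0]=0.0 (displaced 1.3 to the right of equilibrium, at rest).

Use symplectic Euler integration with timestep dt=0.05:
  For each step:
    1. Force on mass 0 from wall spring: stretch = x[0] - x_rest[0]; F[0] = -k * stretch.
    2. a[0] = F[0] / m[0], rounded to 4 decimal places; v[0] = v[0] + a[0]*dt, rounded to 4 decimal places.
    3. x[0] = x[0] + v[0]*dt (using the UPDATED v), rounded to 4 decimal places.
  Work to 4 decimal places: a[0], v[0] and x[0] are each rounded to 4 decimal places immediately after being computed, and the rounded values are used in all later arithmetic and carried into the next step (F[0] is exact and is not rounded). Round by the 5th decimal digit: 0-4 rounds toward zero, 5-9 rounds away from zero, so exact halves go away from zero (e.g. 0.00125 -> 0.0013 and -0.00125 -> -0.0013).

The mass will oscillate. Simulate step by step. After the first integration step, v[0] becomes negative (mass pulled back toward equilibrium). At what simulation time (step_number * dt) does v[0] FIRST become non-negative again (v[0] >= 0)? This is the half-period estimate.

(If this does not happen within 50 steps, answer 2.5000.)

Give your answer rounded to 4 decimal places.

Step 0: x=[9.0000] v=[0.0000]
Step 1: x=[8.9947] v=[-0.1068]
Step 2: x=[8.9840] v=[-0.2132]
Step 3: x=[8.9681] v=[-0.3187]
Step 4: x=[8.9470] v=[-0.4229]
Step 5: x=[8.9207] v=[-0.5253]
Step 6: x=[8.8894] v=[-0.6256]
Step 7: x=[8.8532] v=[-0.7233]
Step 8: x=[8.8123] v=[-0.8180]
Step 9: x=[8.7668] v=[-0.9094]
Step 10: x=[8.7170] v=[-0.9970]
Step 11: x=[8.6630] v=[-1.0805]
Step 12: x=[8.6050] v=[-1.1596]
Step 13: x=[8.5433] v=[-1.2339]
Step 14: x=[8.4781] v=[-1.3032]
Step 15: x=[8.4097] v=[-1.3671]
Step 16: x=[8.3384] v=[-1.4254]
Step 17: x=[8.2645] v=[-1.4778]
Step 18: x=[8.1883] v=[-1.5242]
Step 19: x=[8.1101] v=[-1.5643]
Step 20: x=[8.0302] v=[-1.5980]
Step 21: x=[7.9489] v=[-1.6251]
Step 22: x=[7.8666] v=[-1.6455]
Step 23: x=[7.7836] v=[-1.6592]
Step 24: x=[7.7003] v=[-1.6661]
Step 25: x=[7.6170] v=[-1.6661]
Step 26: x=[7.5340] v=[-1.6593]
Step 27: x=[7.4517] v=[-1.6457]
Step 28: x=[7.3704] v=[-1.6253]
Step 29: x=[7.2905] v=[-1.5982]
Step 30: x=[7.2123] v=[-1.5646]
Step 31: x=[7.1361] v=[-1.5245]
Step 32: x=[7.0622] v=[-1.4782]
Step 33: x=[6.9909] v=[-1.4258]
Step 34: x=[6.9225] v=[-1.3676]
Step 35: x=[6.8573] v=[-1.3037]
Step 36: x=[6.7956] v=[-1.2345]
Step 37: x=[6.7376] v=[-1.1602]
Step 38: x=[6.6835] v=[-1.0811]
Step 39: x=[6.6336] v=[-0.9976]
Step 40: x=[6.5881] v=[-0.9100]
Step 41: x=[6.5472] v=[-0.8187]
Step 42: x=[6.5110] v=[-0.7240]
Step 43: x=[6.4797] v=[-0.6263]
Step 44: x=[6.4534] v=[-0.5261]
Step 45: x=[6.4322] v=[-0.4237]
Step 46: x=[6.4162] v=[-0.3196]
Step 47: x=[6.4055] v=[-0.2141]
Step 48: x=[6.4001] v=[-0.1078]
Step 49: x=[6.4001] v=[-0.0010]
Step 50: x=[6.4054] v=[0.1058]
First v>=0 after going negative at step 50, time=2.5000

Answer: 2.5000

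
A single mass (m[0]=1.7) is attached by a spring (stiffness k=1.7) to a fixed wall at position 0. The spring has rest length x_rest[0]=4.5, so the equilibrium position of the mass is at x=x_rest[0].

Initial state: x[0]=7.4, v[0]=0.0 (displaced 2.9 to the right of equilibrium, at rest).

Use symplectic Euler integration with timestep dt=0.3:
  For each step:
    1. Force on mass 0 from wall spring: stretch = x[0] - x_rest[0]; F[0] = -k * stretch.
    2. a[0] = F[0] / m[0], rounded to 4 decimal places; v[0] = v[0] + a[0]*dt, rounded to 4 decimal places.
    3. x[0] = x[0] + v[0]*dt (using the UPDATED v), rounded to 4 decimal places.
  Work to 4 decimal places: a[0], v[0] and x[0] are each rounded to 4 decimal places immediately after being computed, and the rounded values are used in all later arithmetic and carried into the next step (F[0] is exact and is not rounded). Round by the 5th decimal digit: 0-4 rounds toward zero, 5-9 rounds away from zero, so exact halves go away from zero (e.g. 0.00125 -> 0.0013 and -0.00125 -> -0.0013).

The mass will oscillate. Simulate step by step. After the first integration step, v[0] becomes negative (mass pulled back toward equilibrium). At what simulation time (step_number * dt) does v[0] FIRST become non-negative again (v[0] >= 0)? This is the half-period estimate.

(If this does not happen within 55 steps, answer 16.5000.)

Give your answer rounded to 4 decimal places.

Step 0: x=[7.4000] v=[0.0000]
Step 1: x=[7.1390] v=[-0.8700]
Step 2: x=[6.6405] v=[-1.6617]
Step 3: x=[5.9493] v=[-2.3039]
Step 4: x=[5.1277] v=[-2.7387]
Step 5: x=[4.2496] v=[-2.9270]
Step 6: x=[3.3940] v=[-2.8519]
Step 7: x=[2.6380] v=[-2.5201]
Step 8: x=[2.0496] v=[-1.9615]
Step 9: x=[1.6817] v=[-1.2264]
Step 10: x=[1.5674] v=[-0.3809]
Step 11: x=[1.7171] v=[0.4989]
First v>=0 after going negative at step 11, time=3.3000

Answer: 3.3000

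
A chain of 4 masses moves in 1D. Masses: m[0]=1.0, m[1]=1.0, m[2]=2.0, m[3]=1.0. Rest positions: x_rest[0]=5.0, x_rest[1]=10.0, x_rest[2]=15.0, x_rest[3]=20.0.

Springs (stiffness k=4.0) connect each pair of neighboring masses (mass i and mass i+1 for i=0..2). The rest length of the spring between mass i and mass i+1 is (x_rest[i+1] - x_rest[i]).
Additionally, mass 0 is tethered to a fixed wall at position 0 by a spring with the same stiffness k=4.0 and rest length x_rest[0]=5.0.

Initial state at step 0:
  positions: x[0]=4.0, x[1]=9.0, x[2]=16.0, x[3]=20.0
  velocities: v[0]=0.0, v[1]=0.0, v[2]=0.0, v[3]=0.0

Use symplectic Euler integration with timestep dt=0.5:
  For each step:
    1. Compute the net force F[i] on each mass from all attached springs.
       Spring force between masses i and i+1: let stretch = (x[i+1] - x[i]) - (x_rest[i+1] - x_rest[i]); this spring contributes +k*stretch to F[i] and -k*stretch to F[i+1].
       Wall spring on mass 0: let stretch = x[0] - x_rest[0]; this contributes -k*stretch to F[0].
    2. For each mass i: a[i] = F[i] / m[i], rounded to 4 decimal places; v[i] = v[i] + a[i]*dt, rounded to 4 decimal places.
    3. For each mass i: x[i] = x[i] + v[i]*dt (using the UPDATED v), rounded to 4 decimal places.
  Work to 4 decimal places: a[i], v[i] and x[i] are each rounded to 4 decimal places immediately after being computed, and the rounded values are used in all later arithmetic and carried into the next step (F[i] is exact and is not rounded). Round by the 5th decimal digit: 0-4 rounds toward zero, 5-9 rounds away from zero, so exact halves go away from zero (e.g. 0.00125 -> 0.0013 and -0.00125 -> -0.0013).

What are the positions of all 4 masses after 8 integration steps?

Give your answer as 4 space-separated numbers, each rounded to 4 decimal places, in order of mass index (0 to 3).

Step 0: x=[4.0000 9.0000 16.0000 20.0000] v=[0.0000 0.0000 0.0000 0.0000]
Step 1: x=[5.0000 11.0000 14.5000 21.0000] v=[2.0000 4.0000 -3.0000 2.0000]
Step 2: x=[7.0000 10.5000 14.5000 20.5000] v=[4.0000 -1.0000 0.0000 -1.0000]
Step 3: x=[5.5000 10.5000 15.5000 19.0000] v=[-3.0000 0.0000 2.0000 -3.0000]
Step 4: x=[3.5000 10.5000 15.7500 19.0000] v=[-4.0000 0.0000 0.5000 0.0000]
Step 5: x=[5.0000 8.7500 15.0000 20.7500] v=[3.0000 -3.5000 -1.5000 3.5000]
Step 6: x=[5.2500 9.5000 14.0000 21.7500] v=[0.5000 1.5000 -2.0000 2.0000]
Step 7: x=[4.5000 10.5000 14.6250 20.0000] v=[-1.5000 2.0000 1.2500 -3.5000]
Step 8: x=[5.2500 9.6250 15.8750 17.8750] v=[1.5000 -1.7500 2.5000 -4.2500]

Answer: 5.2500 9.6250 15.8750 17.8750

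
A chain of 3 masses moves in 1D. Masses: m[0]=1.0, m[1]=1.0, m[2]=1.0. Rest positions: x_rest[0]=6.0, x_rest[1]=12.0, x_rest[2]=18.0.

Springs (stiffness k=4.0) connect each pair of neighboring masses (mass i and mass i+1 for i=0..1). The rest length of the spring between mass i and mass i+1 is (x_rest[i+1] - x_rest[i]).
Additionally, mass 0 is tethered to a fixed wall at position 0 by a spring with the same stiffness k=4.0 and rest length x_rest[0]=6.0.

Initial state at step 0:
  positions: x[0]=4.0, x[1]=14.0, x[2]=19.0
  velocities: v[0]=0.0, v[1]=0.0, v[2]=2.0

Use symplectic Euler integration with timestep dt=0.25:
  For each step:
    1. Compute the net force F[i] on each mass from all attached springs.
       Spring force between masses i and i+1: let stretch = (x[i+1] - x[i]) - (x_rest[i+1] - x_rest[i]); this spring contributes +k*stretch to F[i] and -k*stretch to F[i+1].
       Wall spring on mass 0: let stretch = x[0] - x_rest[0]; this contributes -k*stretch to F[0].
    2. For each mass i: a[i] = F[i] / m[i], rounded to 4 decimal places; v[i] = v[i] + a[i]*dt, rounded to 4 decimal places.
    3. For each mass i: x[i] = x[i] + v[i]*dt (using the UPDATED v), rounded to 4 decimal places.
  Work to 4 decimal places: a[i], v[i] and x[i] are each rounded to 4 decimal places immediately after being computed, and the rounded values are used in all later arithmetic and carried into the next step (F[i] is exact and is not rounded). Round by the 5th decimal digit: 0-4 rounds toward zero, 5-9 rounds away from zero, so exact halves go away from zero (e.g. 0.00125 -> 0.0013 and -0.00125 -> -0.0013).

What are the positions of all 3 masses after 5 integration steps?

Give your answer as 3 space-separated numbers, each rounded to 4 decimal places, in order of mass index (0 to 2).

Answer: 6.9102 14.5479 18.1641

Derivation:
Step 0: x=[4.0000 14.0000 19.0000] v=[0.0000 0.0000 2.0000]
Step 1: x=[5.5000 12.7500 19.7500] v=[6.0000 -5.0000 3.0000]
Step 2: x=[7.4375 11.4375 20.2500] v=[7.7500 -5.2500 2.0000]
Step 3: x=[8.5156 11.3281 20.0469] v=[4.3125 -0.4375 -0.8125]
Step 4: x=[8.1680 12.6953 19.1641] v=[-1.3906 5.4688 -3.5313]
Step 5: x=[6.9102 14.5479 18.1641] v=[-5.0313 7.4103 -4.0001]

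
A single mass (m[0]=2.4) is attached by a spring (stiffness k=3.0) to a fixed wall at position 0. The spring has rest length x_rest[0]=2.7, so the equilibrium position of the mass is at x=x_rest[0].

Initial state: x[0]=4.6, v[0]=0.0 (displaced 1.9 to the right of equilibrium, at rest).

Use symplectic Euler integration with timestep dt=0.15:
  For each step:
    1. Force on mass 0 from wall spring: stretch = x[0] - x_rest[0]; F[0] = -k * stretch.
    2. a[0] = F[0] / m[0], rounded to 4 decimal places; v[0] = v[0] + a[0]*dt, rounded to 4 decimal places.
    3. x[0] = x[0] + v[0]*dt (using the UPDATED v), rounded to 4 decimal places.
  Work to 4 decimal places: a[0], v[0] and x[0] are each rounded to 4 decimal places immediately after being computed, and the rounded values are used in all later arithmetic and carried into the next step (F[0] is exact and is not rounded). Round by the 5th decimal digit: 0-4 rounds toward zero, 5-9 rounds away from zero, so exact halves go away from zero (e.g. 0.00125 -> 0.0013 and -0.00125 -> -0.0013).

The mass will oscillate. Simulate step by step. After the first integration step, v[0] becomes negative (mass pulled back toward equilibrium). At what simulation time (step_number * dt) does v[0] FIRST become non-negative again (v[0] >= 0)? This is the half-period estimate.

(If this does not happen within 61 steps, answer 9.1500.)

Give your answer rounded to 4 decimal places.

Answer: 2.8500

Derivation:
Step 0: x=[4.6000] v=[0.0000]
Step 1: x=[4.5466] v=[-0.3563]
Step 2: x=[4.4412] v=[-0.7025]
Step 3: x=[4.2869] v=[-1.0290]
Step 4: x=[4.0879] v=[-1.3265]
Step 5: x=[3.8499] v=[-1.5867]
Step 6: x=[3.5796] v=[-1.8023]
Step 7: x=[3.2845] v=[-1.9672]
Step 8: x=[2.9730] v=[-2.0768]
Step 9: x=[2.6538] v=[-2.1280]
Step 10: x=[2.3359] v=[-2.1193]
Step 11: x=[2.0283] v=[-2.0510]
Step 12: x=[1.7395] v=[-1.9251]
Step 13: x=[1.4778] v=[-1.7450]
Step 14: x=[1.2504] v=[-1.5158]
Step 15: x=[1.0638] v=[-1.2440]
Step 16: x=[0.9232] v=[-0.9372]
Step 17: x=[0.8326] v=[-0.6041]
Step 18: x=[0.7945] v=[-0.2540]
Step 19: x=[0.8100] v=[0.1033]
First v>=0 after going negative at step 19, time=2.8500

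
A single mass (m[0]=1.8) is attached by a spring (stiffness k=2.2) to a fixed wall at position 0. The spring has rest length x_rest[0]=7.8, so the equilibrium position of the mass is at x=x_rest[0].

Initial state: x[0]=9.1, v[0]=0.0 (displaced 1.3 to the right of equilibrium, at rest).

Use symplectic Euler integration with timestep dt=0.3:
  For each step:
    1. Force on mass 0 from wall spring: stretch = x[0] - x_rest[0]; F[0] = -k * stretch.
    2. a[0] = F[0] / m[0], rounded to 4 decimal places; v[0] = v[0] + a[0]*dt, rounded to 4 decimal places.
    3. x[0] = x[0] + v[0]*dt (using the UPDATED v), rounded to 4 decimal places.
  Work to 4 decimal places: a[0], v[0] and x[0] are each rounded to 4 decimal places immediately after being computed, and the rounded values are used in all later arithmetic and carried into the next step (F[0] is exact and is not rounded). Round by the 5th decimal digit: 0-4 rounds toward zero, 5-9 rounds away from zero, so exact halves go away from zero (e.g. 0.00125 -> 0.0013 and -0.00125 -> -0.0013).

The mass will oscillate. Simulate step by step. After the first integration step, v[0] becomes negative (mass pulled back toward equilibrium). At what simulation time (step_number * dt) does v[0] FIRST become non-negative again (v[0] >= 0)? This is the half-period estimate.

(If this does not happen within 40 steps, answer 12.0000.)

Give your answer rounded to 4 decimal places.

Answer: 3.0000

Derivation:
Step 0: x=[9.1000] v=[0.0000]
Step 1: x=[8.9570] v=[-0.4767]
Step 2: x=[8.6867] v=[-0.9009]
Step 3: x=[8.3189] v=[-1.2260]
Step 4: x=[7.8940] v=[-1.4163]
Step 5: x=[7.4588] v=[-1.4508]
Step 6: x=[7.0611] v=[-1.3257]
Step 7: x=[6.7447] v=[-1.0548]
Step 8: x=[6.5443] v=[-0.6679]
Step 9: x=[6.4821] v=[-0.2075]
Step 10: x=[6.5648] v=[0.2757]
First v>=0 after going negative at step 10, time=3.0000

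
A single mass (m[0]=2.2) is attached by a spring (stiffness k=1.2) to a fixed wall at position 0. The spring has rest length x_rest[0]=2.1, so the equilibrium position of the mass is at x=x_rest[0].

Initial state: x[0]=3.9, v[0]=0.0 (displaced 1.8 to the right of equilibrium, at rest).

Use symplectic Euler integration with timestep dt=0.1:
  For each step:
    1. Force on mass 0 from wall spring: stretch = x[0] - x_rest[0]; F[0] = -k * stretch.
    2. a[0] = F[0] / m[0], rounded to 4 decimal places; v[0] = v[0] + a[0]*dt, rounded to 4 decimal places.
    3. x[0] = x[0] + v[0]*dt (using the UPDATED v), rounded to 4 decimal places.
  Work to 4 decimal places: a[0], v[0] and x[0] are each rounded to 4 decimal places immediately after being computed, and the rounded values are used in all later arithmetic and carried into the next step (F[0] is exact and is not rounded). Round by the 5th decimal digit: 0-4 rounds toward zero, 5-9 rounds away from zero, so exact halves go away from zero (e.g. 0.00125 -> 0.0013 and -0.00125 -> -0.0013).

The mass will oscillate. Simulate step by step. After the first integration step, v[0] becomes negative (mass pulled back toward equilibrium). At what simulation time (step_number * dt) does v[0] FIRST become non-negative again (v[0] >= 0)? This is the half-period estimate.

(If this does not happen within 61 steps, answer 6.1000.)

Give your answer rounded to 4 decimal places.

Answer: 4.3000

Derivation:
Step 0: x=[3.9000] v=[0.0000]
Step 1: x=[3.8902] v=[-0.0982]
Step 2: x=[3.8706] v=[-0.1959]
Step 3: x=[3.8414] v=[-0.2925]
Step 4: x=[3.8027] v=[-0.3875]
Step 5: x=[3.7547] v=[-0.4804]
Step 6: x=[3.6976] v=[-0.5707]
Step 7: x=[3.6318] v=[-0.6578]
Step 8: x=[3.5577] v=[-0.7414]
Step 9: x=[3.4756] v=[-0.8209]
Step 10: x=[3.3860] v=[-0.8959]
Step 11: x=[3.2894] v=[-0.9661]
Step 12: x=[3.1863] v=[-1.0310]
Step 13: x=[3.0773] v=[-1.0903]
Step 14: x=[2.9629] v=[-1.1436]
Step 15: x=[2.8438] v=[-1.1907]
Step 16: x=[2.7207] v=[-1.2313]
Step 17: x=[2.5942] v=[-1.2652]
Step 18: x=[2.4650] v=[-1.2922]
Step 19: x=[2.3338] v=[-1.3121]
Step 20: x=[2.2013] v=[-1.3249]
Step 21: x=[2.0683] v=[-1.3304]
Step 22: x=[1.9354] v=[-1.3287]
Step 23: x=[1.8034] v=[-1.3197]
Step 24: x=[1.6731] v=[-1.3035]
Step 25: x=[1.5451] v=[-1.2802]
Step 26: x=[1.4201] v=[-1.2499]
Step 27: x=[1.2988] v=[-1.2128]
Step 28: x=[1.1819] v=[-1.1691]
Step 29: x=[1.0700] v=[-1.1190]
Step 30: x=[0.9637] v=[-1.0628]
Step 31: x=[0.8636] v=[-1.0008]
Step 32: x=[0.7703] v=[-0.9334]
Step 33: x=[0.6842] v=[-0.8609]
Step 34: x=[0.6058] v=[-0.7837]
Step 35: x=[0.5356] v=[-0.7022]
Step 36: x=[0.4739] v=[-0.6169]
Step 37: x=[0.4211] v=[-0.5282]
Step 38: x=[0.3774] v=[-0.4366]
Step 39: x=[0.3431] v=[-0.3426]
Step 40: x=[0.3184] v=[-0.2468]
Step 41: x=[0.3034] v=[-0.1496]
Step 42: x=[0.2982] v=[-0.0516]
Step 43: x=[0.3029] v=[0.0467]
First v>=0 after going negative at step 43, time=4.3000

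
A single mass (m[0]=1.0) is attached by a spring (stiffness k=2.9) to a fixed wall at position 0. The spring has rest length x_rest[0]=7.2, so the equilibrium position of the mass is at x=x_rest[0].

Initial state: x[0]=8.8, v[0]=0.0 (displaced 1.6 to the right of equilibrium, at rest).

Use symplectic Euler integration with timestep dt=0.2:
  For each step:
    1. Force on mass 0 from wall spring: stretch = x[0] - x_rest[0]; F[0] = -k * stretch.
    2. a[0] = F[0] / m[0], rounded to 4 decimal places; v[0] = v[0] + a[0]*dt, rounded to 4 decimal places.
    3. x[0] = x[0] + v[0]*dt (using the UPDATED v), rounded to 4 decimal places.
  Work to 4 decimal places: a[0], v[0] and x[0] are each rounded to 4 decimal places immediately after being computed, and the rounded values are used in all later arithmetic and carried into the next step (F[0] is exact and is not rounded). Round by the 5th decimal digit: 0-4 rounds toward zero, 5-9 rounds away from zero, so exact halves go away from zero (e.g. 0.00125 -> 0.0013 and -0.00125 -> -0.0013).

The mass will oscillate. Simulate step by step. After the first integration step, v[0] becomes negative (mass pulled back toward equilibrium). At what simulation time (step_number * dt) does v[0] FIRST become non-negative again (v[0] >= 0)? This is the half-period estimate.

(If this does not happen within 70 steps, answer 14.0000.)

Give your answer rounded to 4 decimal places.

Answer: 2.0000

Derivation:
Step 0: x=[8.8000] v=[0.0000]
Step 1: x=[8.6144] v=[-0.9280]
Step 2: x=[8.2647] v=[-1.7484]
Step 3: x=[7.7915] v=[-2.3659]
Step 4: x=[7.2497] v=[-2.7090]
Step 5: x=[6.7021] v=[-2.7378]
Step 6: x=[6.2123] v=[-2.4490]
Step 7: x=[5.8371] v=[-1.8761]
Step 8: x=[5.6200] v=[-1.0856]
Step 9: x=[5.5862] v=[-0.1692]
Step 10: x=[5.7396] v=[0.7668]
First v>=0 after going negative at step 10, time=2.0000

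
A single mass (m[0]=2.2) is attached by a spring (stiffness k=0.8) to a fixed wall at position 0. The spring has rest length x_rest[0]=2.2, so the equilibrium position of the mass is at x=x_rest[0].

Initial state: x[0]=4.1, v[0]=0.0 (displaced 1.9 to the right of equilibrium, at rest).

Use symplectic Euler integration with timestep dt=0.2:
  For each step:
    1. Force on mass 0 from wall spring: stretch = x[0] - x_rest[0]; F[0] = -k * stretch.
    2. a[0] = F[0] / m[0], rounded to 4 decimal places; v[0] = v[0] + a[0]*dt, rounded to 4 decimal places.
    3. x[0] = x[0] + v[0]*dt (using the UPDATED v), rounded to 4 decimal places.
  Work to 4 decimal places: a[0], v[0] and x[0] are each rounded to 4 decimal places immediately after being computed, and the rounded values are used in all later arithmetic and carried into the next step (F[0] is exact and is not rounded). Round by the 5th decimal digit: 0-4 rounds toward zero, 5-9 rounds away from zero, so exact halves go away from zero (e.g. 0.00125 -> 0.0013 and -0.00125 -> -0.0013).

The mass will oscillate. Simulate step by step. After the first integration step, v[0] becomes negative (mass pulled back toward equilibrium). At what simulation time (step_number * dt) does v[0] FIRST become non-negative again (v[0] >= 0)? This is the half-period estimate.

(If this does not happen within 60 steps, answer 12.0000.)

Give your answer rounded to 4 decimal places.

Answer: 5.4000

Derivation:
Step 0: x=[4.1000] v=[0.0000]
Step 1: x=[4.0724] v=[-0.1382]
Step 2: x=[4.0175] v=[-0.2744]
Step 3: x=[3.9362] v=[-0.4066]
Step 4: x=[3.8296] v=[-0.5329]
Step 5: x=[3.6993] v=[-0.6514]
Step 6: x=[3.5472] v=[-0.7604]
Step 7: x=[3.3755] v=[-0.8584]
Step 8: x=[3.1867] v=[-0.9439]
Step 9: x=[2.9836] v=[-1.0157]
Step 10: x=[2.7691] v=[-1.0727]
Step 11: x=[2.5463] v=[-1.1141]
Step 12: x=[2.3184] v=[-1.1393]
Step 13: x=[2.0888] v=[-1.1479]
Step 14: x=[1.8608] v=[-1.1398]
Step 15: x=[1.6378] v=[-1.1151]
Step 16: x=[1.4230] v=[-1.0742]
Step 17: x=[1.2195] v=[-1.0177]
Step 18: x=[1.0302] v=[-0.9464]
Step 19: x=[0.8579] v=[-0.8613]
Step 20: x=[0.7052] v=[-0.7637]
Step 21: x=[0.5742] v=[-0.6550]
Step 22: x=[0.4668] v=[-0.5368]
Step 23: x=[0.3847] v=[-0.4107]
Step 24: x=[0.3290] v=[-0.2787]
Step 25: x=[0.3005] v=[-0.1426]
Step 26: x=[0.2996] v=[-0.0045]
Step 27: x=[0.3263] v=[0.1337]
First v>=0 after going negative at step 27, time=5.4000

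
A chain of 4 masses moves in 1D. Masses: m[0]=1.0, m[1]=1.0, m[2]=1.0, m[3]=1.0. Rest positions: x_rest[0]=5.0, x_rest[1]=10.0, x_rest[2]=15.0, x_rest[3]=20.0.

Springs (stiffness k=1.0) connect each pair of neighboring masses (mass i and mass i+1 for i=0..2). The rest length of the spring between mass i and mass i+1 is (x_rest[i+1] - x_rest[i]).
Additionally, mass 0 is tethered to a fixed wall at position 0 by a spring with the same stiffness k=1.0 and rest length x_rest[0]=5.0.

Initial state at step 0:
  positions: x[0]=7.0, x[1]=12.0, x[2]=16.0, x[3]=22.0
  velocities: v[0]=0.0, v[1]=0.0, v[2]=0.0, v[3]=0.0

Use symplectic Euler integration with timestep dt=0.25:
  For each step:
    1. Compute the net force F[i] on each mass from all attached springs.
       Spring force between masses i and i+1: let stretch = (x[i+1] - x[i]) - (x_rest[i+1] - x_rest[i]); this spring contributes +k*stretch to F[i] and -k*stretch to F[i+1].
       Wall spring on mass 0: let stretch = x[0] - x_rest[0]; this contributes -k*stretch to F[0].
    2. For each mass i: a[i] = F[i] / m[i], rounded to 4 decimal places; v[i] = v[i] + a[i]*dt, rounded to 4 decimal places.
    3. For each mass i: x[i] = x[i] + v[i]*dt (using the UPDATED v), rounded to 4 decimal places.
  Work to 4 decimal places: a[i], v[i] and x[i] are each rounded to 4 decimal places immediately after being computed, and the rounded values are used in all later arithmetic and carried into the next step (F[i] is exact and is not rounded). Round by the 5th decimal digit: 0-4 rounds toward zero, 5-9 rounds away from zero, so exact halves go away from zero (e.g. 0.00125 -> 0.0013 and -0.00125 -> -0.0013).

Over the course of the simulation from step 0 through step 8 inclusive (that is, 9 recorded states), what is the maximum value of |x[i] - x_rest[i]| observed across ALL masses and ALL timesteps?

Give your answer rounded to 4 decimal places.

Step 0: x=[7.0000 12.0000 16.0000 22.0000] v=[0.0000 0.0000 0.0000 0.0000]
Step 1: x=[6.8750 11.9375 16.1250 21.9375] v=[-0.5000 -0.2500 0.5000 -0.2500]
Step 2: x=[6.6367 11.8203 16.3516 21.8242] v=[-0.9531 -0.4688 0.9063 -0.4531]
Step 3: x=[6.3076 11.6623 16.6370 21.6814] v=[-1.3164 -0.6319 1.1416 -0.5713]
Step 4: x=[5.9190 11.4806 16.9268 21.5358] v=[-1.5546 -0.7269 1.1590 -0.5824]
Step 5: x=[5.5080 11.2917 17.1642 21.4146] v=[-1.6440 -0.7558 0.9497 -0.4847]
Step 6: x=[5.1142 11.1083 17.3003 21.3403] v=[-1.5751 -0.7336 0.5442 -0.2973]
Step 7: x=[4.7754 10.9373 17.3019 21.3260] v=[-1.3551 -0.6841 0.0062 -0.0573]
Step 8: x=[4.5233 10.7790 17.1572 21.3727] v=[-1.0085 -0.6334 -0.5789 0.1867]
Max displacement = 2.3019

Answer: 2.3019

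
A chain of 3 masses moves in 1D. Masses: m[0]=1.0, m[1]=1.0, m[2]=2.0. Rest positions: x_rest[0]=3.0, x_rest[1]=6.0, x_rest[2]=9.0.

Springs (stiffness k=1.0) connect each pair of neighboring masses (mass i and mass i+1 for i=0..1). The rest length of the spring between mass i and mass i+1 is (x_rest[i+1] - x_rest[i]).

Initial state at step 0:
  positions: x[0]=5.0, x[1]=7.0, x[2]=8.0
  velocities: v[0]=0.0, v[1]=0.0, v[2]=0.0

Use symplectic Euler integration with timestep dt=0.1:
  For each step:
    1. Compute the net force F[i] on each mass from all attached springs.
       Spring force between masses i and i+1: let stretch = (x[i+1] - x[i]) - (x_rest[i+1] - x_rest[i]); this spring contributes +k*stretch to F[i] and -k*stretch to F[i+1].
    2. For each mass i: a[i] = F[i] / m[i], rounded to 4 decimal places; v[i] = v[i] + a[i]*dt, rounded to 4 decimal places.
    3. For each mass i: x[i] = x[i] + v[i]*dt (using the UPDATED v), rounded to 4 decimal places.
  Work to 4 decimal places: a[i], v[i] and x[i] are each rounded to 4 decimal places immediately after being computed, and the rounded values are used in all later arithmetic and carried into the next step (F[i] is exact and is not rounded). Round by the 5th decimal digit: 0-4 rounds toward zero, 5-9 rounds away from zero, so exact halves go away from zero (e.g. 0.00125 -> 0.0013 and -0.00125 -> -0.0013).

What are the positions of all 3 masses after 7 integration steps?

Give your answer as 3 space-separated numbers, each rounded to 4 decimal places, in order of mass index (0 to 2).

Answer: 4.7203 6.7442 8.2677

Derivation:
Step 0: x=[5.0000 7.0000 8.0000] v=[0.0000 0.0000 0.0000]
Step 1: x=[4.9900 6.9900 8.0100] v=[-0.1000 -0.1000 0.1000]
Step 2: x=[4.9700 6.9702 8.0299] v=[-0.2000 -0.1980 0.1990]
Step 3: x=[4.9400 6.9410 8.0595] v=[-0.3000 -0.2921 0.2960]
Step 4: x=[4.9000 6.9030 8.0985] v=[-0.3999 -0.3804 0.3901]
Step 5: x=[4.8500 6.8569 8.1465] v=[-0.4996 -0.4612 0.4803]
Step 6: x=[4.7901 6.8036 8.2031] v=[-0.5989 -0.5329 0.5658]
Step 7: x=[4.7203 6.7442 8.2677] v=[-0.6976 -0.5943 0.6458]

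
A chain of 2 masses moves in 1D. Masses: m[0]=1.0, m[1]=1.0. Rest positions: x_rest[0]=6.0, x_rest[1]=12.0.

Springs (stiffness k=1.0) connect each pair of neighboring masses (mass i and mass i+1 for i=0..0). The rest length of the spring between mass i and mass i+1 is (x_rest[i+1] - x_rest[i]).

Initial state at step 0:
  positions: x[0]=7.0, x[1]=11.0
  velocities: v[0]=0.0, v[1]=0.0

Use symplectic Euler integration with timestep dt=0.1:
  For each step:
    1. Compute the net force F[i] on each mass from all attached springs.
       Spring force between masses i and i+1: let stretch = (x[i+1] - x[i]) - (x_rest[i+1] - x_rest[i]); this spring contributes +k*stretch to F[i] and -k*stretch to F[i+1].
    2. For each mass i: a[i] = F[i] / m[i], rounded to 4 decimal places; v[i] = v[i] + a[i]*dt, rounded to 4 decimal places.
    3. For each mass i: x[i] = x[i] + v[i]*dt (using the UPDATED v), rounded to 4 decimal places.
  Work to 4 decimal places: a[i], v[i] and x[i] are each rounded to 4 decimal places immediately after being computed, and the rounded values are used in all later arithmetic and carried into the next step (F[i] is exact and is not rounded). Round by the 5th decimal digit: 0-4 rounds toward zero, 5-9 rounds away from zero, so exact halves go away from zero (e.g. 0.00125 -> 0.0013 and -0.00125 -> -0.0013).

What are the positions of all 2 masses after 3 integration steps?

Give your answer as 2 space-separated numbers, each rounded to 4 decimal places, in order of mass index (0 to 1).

Step 0: x=[7.0000 11.0000] v=[0.0000 0.0000]
Step 1: x=[6.9800 11.0200] v=[-0.2000 0.2000]
Step 2: x=[6.9404 11.0596] v=[-0.3960 0.3960]
Step 3: x=[6.8820 11.1180] v=[-0.5841 0.5841]

Answer: 6.8820 11.1180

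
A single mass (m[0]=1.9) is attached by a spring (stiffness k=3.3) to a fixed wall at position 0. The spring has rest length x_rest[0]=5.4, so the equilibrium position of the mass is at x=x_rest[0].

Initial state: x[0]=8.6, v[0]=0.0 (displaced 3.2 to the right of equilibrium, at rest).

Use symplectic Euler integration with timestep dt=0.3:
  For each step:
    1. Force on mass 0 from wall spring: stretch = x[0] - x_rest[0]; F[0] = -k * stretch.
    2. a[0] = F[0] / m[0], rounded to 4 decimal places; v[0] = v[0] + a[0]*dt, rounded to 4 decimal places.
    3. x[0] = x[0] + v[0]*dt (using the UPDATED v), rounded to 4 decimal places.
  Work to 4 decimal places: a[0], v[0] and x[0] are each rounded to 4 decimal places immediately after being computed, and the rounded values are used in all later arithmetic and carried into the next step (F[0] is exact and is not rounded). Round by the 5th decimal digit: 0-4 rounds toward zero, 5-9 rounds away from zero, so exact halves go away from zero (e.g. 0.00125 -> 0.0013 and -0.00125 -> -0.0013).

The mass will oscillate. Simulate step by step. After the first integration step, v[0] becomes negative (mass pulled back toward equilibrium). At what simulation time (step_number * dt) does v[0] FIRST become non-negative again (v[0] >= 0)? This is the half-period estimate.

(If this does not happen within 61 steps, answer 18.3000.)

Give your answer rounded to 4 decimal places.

Step 0: x=[8.6000] v=[0.0000]
Step 1: x=[8.0998] v=[-1.6674]
Step 2: x=[7.1776] v=[-3.0741]
Step 3: x=[5.9775] v=[-4.0003]
Step 4: x=[4.6871] v=[-4.3012]
Step 5: x=[3.5082] v=[-3.9297]
Step 6: x=[2.6250] v=[-2.9440]
Step 7: x=[2.1756] v=[-1.4981]
Step 8: x=[2.2302] v=[0.1820]
First v>=0 after going negative at step 8, time=2.4000

Answer: 2.4000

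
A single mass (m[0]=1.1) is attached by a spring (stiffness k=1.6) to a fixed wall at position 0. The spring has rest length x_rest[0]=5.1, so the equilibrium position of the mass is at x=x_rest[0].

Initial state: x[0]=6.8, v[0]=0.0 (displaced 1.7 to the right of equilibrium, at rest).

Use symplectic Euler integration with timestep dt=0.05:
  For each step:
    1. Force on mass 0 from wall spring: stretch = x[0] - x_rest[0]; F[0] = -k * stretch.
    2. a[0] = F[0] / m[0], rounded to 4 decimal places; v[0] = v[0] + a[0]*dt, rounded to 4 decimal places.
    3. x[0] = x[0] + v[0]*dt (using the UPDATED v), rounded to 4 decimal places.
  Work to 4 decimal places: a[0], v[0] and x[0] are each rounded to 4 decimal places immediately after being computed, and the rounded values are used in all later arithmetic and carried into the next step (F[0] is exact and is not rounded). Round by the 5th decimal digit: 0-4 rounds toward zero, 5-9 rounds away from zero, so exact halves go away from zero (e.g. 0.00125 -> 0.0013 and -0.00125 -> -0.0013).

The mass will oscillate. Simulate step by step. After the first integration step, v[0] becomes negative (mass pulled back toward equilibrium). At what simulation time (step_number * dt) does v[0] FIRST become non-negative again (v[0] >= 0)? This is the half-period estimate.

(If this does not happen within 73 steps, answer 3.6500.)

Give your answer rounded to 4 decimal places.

Answer: 2.6500

Derivation:
Step 0: x=[6.8000] v=[0.0000]
Step 1: x=[6.7938] v=[-0.1236]
Step 2: x=[6.7815] v=[-0.2468]
Step 3: x=[6.7630] v=[-0.3691]
Step 4: x=[6.7385] v=[-0.4900]
Step 5: x=[6.7080] v=[-0.6092]
Step 6: x=[6.6717] v=[-0.7261]
Step 7: x=[6.6297] v=[-0.8404]
Step 8: x=[6.5821] v=[-0.9517]
Step 9: x=[6.5291] v=[-1.0595]
Step 10: x=[6.4709] v=[-1.1634]
Step 11: x=[6.4077] v=[-1.2631]
Step 12: x=[6.3398] v=[-1.3582]
Step 13: x=[6.2674] v=[-1.4484]
Step 14: x=[6.1907] v=[-1.5333]
Step 15: x=[6.1101] v=[-1.6126]
Step 16: x=[6.0258] v=[-1.6861]
Step 17: x=[5.9381] v=[-1.7534]
Step 18: x=[5.8474] v=[-1.8144]
Step 19: x=[5.7540] v=[-1.8688]
Step 20: x=[5.6582] v=[-1.9164]
Step 21: x=[5.5604] v=[-1.9570]
Step 22: x=[5.4609] v=[-1.9905]
Step 23: x=[5.3601] v=[-2.0167]
Step 24: x=[5.2583] v=[-2.0356]
Step 25: x=[5.1559] v=[-2.0471]
Step 26: x=[5.0533] v=[-2.0512]
Step 27: x=[4.9509] v=[-2.0478]
Step 28: x=[4.8491] v=[-2.0370]
Step 29: x=[4.7482] v=[-2.0188]
Step 30: x=[4.6485] v=[-1.9932]
Step 31: x=[4.5505] v=[-1.9604]
Step 32: x=[4.4545] v=[-1.9204]
Step 33: x=[4.3608] v=[-1.8735]
Step 34: x=[4.2698] v=[-1.8197]
Step 35: x=[4.1818] v=[-1.7593]
Step 36: x=[4.0972] v=[-1.6925]
Step 37: x=[4.0162] v=[-1.6196]
Step 38: x=[3.9392] v=[-1.5408]
Step 39: x=[3.8664] v=[-1.4564]
Step 40: x=[3.7981] v=[-1.3667]
Step 41: x=[3.7345] v=[-1.2720]
Step 42: x=[3.6759] v=[-1.1727]
Step 43: x=[3.6224] v=[-1.0691]
Step 44: x=[3.5743] v=[-0.9616]
Step 45: x=[3.5318] v=[-0.8506]
Step 46: x=[3.4950] v=[-0.7366]
Step 47: x=[3.4640] v=[-0.6199]
Step 48: x=[3.4390] v=[-0.5009]
Step 49: x=[3.4200] v=[-0.3801]
Step 50: x=[3.4071] v=[-0.2579]
Step 51: x=[3.4004] v=[-0.1348]
Step 52: x=[3.3998] v=[-0.0112]
Step 53: x=[3.4054] v=[0.1125]
First v>=0 after going negative at step 53, time=2.6500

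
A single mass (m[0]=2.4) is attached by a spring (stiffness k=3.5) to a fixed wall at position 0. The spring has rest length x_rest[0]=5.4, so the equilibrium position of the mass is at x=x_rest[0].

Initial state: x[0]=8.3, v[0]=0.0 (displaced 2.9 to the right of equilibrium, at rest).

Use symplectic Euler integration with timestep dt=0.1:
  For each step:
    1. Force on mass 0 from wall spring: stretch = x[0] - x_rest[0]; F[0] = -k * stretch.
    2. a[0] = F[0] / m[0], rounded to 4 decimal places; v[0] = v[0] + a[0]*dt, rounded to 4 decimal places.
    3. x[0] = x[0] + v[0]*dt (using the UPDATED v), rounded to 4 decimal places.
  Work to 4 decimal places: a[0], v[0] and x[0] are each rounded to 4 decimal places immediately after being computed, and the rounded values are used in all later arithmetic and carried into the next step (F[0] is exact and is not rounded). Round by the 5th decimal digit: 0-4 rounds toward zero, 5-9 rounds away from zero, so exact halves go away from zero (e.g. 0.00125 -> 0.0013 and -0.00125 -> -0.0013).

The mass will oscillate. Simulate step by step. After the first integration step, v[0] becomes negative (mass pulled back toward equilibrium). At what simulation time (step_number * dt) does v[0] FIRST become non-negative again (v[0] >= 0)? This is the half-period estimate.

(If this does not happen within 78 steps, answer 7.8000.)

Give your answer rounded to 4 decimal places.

Answer: 2.6000

Derivation:
Step 0: x=[8.3000] v=[0.0000]
Step 1: x=[8.2577] v=[-0.4229]
Step 2: x=[8.1737] v=[-0.8397]
Step 3: x=[8.0493] v=[-1.2442]
Step 4: x=[7.8862] v=[-1.6306]
Step 5: x=[7.6869] v=[-1.9932]
Step 6: x=[7.4542] v=[-2.3267]
Step 7: x=[7.1916] v=[-2.6263]
Step 8: x=[6.9028] v=[-2.8876]
Step 9: x=[6.5921] v=[-3.1068]
Step 10: x=[6.2640] v=[-3.2807]
Step 11: x=[5.9233] v=[-3.4067]
Step 12: x=[5.5750] v=[-3.4830]
Step 13: x=[5.2242] v=[-3.5085]
Step 14: x=[4.8759] v=[-3.4829]
Step 15: x=[4.5353] v=[-3.4065]
Step 16: x=[4.2073] v=[-3.2804]
Step 17: x=[3.8967] v=[-3.1065]
Step 18: x=[3.6080] v=[-2.8873]
Step 19: x=[3.3454] v=[-2.6260]
Step 20: x=[3.1128] v=[-2.3264]
Step 21: x=[2.9135] v=[-1.9929]
Step 22: x=[2.7505] v=[-1.6303]
Step 23: x=[2.6261] v=[-1.2439]
Step 24: x=[2.5422] v=[-0.8394]
Step 25: x=[2.4999] v=[-0.4226]
Step 26: x=[2.4999] v=[0.0003]
First v>=0 after going negative at step 26, time=2.6000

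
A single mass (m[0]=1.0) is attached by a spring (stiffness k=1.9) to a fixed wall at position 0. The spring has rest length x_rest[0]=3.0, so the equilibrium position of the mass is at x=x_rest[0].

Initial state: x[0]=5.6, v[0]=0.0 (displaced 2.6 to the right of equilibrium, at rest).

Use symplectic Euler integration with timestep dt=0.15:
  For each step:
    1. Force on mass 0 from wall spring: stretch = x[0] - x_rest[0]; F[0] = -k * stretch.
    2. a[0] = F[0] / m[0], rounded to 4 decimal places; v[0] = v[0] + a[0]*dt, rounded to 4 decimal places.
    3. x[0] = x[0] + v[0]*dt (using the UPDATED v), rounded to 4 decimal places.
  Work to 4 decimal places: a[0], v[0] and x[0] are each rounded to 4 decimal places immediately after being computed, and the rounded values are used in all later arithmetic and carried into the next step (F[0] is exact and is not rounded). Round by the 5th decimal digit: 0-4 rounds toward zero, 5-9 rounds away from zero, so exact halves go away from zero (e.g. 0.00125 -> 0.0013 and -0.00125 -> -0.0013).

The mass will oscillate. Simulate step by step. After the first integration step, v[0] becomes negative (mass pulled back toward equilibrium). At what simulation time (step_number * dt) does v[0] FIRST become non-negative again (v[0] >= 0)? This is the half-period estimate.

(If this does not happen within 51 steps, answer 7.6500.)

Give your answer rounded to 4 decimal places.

Answer: 2.4000

Derivation:
Step 0: x=[5.6000] v=[0.0000]
Step 1: x=[5.4889] v=[-0.7410]
Step 2: x=[5.2714] v=[-1.4503]
Step 3: x=[4.9567] v=[-2.0977]
Step 4: x=[4.5584] v=[-2.6554]
Step 5: x=[4.0935] v=[-3.0996]
Step 6: x=[3.5818] v=[-3.4113]
Step 7: x=[3.0452] v=[-3.5771]
Step 8: x=[2.5067] v=[-3.5900]
Step 9: x=[1.9893] v=[-3.4494]
Step 10: x=[1.5151] v=[-3.1614]
Step 11: x=[1.1044] v=[-2.7382]
Step 12: x=[0.7747] v=[-2.1980]
Step 13: x=[0.5401] v=[-1.5638]
Step 14: x=[0.4107] v=[-0.8627]
Step 15: x=[0.3920] v=[-0.1247]
Step 16: x=[0.4848] v=[0.6186]
First v>=0 after going negative at step 16, time=2.4000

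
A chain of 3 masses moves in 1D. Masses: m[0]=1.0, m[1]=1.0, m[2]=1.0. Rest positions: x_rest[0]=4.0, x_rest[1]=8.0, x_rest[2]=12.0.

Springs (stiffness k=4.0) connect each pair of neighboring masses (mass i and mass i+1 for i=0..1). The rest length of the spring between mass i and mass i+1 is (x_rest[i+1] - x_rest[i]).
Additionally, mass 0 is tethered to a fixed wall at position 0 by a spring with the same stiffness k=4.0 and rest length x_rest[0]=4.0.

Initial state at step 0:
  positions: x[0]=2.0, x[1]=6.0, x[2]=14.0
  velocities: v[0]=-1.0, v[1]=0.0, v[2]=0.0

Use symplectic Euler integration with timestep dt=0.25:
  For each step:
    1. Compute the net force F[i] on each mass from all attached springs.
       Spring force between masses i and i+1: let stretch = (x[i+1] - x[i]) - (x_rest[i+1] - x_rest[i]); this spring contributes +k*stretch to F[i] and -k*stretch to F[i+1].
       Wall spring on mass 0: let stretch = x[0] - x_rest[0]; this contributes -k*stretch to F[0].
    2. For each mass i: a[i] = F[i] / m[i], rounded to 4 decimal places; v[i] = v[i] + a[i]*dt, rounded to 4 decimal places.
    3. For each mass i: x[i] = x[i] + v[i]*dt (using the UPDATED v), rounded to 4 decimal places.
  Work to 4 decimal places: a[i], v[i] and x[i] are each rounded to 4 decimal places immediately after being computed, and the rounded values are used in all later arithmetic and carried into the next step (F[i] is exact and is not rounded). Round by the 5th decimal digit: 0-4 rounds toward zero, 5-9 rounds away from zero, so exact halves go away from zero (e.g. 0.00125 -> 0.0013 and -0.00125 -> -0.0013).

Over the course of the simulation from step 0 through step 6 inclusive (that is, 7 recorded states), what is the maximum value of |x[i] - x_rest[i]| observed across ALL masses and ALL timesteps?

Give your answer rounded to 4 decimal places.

Answer: 2.6426

Derivation:
Step 0: x=[2.0000 6.0000 14.0000] v=[-1.0000 0.0000 0.0000]
Step 1: x=[2.2500 7.0000 13.0000] v=[1.0000 4.0000 -4.0000]
Step 2: x=[3.1250 8.3125 11.5000] v=[3.5000 5.2500 -6.0000]
Step 3: x=[4.5156 9.1250 10.2031] v=[5.5625 3.2500 -5.1875]
Step 4: x=[5.9297 9.0547 9.6367] v=[5.6563 -0.2813 -2.2656]
Step 5: x=[6.6426 8.3486 9.9248] v=[2.8516 -2.8243 1.1524]
Step 6: x=[6.1214 7.6101 10.8189] v=[-2.0850 -2.9541 3.5762]
Max displacement = 2.6426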